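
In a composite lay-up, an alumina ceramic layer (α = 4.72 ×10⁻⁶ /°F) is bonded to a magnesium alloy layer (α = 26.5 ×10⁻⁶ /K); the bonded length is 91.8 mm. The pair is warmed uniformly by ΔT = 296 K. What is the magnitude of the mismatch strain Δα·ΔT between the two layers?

5.33×10⁻³

alumina ceramic: α = 4.72×10⁻⁶/°F × 9/5 = 8.50×10⁻⁶/K.
Δα = |8.50 − 26.5|×10⁻⁶/K = 18.0×10⁻⁶/K.
Mismatch strain = Δα·ΔT = 18.0×10⁻⁶ × 296.0 = 5.33×10⁻³.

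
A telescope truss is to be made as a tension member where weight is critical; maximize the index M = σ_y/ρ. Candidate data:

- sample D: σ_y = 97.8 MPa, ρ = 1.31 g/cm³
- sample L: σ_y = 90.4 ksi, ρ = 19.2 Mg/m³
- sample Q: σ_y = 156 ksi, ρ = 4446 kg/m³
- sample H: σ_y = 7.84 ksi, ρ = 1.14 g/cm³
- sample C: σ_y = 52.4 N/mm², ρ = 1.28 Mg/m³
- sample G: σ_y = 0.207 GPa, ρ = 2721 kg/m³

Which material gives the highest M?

Putting every candidate on a common basis:
  sample D: σ_y = 97.80 MPa, ρ = 1310 kg/m³
  sample L: σ_y = 623.3 MPa, ρ = 19200 kg/m³
  sample Q: σ_y = 1076 MPa, ρ = 4446 kg/m³
  sample H: σ_y = 54.05 MPa, ρ = 1140 kg/m³
  sample C: σ_y = 52.40 MPa, ρ = 1280 kg/m³
  sample G: σ_y = 207.0 MPa, ρ = 2721 kg/m³
  sample Q: M = 242 kN·m/kg
  sample G: M = 76.1 kN·m/kg
  sample D: M = 74.7 kN·m/kg
  sample H: M = 47.4 kN·m/kg
  sample C: M = 40.9 kN·m/kg
  sample L: M = 32.5 kN·m/kg
Highest index: sample Q.

sample Q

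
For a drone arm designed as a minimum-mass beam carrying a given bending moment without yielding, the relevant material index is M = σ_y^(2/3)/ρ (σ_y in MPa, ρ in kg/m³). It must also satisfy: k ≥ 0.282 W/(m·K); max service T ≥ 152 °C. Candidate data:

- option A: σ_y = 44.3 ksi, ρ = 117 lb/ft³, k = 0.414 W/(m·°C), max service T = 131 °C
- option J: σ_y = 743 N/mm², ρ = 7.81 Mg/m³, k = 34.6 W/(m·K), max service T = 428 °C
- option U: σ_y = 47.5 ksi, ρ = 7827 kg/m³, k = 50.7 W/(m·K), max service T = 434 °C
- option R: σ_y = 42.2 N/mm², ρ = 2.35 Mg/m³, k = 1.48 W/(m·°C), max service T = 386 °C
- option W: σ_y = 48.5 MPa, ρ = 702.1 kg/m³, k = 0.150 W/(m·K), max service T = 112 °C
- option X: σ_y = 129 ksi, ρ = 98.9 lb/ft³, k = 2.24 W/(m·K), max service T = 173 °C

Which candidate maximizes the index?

option X

Screen on constraints: k ≥ 0.282 W/(m·K); max service T ≥ 152 °C. Survivors: option J, option U, option R, option X.
Convert each candidate to consistent units, then evaluate M:
  option J: σ_y = 743.0 MPa, ρ = 7810 kg/m³
  option U: σ_y = 327.5 MPa, ρ = 7827 kg/m³
  option R: σ_y = 42.20 MPa, ρ = 2350 kg/m³
  option X: σ_y = 889.4 MPa, ρ = 1584 kg/m³
  option X: M = 58.4×10⁻³
  option J: M = 10.5×10⁻³
  option U: M = 6.07×10⁻³
  option R: M = 5.16×10⁻³
Option X has the largest M.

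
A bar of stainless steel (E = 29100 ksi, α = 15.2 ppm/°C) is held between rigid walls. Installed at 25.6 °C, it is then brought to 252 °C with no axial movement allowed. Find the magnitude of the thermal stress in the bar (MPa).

690 MPa

E = 29100 ksi = 200.6 GPa.
ΔT = 226.4 K. Constrained thermal stress σ = E·α·ΔT = 200.6×10³ MPa × 15.2×10⁻⁶ × 226.4 = 690 MPa (compressive).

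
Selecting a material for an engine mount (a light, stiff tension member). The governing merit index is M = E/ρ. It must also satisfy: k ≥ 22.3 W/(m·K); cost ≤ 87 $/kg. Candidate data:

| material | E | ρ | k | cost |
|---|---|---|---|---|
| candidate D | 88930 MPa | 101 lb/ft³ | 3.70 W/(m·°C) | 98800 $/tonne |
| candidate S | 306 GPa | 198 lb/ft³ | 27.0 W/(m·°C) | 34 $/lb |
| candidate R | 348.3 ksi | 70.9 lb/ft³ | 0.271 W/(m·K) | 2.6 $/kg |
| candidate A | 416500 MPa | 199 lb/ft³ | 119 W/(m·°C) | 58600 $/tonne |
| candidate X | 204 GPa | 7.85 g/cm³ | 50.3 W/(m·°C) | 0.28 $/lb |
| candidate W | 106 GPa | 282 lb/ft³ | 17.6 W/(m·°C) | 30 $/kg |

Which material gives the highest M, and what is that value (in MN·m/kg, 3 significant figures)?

Screen on constraints: k ≥ 22.3 W/(m·K); cost ≤ 87 $/kg. Survivors: candidate S, candidate A, candidate X.
Convert each candidate to consistent units, then evaluate M:
  candidate S: E = 306.0 GPa, ρ = 3172 kg/m³
  candidate A: E = 416.5 GPa, ρ = 3188 kg/m³
  candidate X: E = 204.0 GPa, ρ = 7850 kg/m³
  candidate A: M = 131 MN·m/kg
  candidate S: M = 96.5 MN·m/kg
  candidate X: M = 26.0 MN·m/kg
The maximum is for candidate A.

candidate A, M = 131 MN·m/kg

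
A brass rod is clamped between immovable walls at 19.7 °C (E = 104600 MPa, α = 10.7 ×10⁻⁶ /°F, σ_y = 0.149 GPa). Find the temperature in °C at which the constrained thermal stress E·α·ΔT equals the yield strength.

93.7 °C

E = 104600 MPa = 104.6 GPa.
α = 10.7×10⁻⁶/°F × 9/5 = 19.3×10⁻⁶/K.
σ_y = 0.149 GPa = 149.0 MPa.
E·α·ΔT = 149.0 MPa ⇒ ΔT = 149.0 / (104.6×10³ × 19.3×10⁻⁶) = 73.96 K.
T = 19.7 + 73.96 = 93.66 °C.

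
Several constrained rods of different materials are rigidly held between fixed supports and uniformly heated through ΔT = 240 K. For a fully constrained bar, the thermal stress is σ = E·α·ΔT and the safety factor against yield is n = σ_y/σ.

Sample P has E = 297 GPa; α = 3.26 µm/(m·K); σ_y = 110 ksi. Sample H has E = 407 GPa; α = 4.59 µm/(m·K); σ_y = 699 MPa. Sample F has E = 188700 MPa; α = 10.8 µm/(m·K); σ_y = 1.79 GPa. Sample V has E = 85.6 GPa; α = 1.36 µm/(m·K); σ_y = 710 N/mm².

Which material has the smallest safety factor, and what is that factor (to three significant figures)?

Per material, after unit conversion:
  sample P: E = 297.0, α = 3.26, σ_y = 758.4 → σ = 232 MPa, n = 3.26
  sample H: E = 407.0, α = 4.59, σ_y = 699.0 → σ = 448 MPa, n = 1.56
  sample F: E = 188.7, α = 10.8, σ_y = 1790 → σ = 489 MPa, n = 3.66
  sample V: E = 85.60, α = 1.36, σ_y = 710.0 → σ = 27.9 MPa, n = 25.4
Sample H has the lowest safety factor, n = 1.56.

sample H, n = 1.56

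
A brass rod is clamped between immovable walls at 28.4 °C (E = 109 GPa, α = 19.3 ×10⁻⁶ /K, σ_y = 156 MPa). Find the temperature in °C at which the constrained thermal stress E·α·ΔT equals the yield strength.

E·α·ΔT = 156.0 MPa ⇒ ΔT = 156.0 / (109.0×10³ × 19.3×10⁻⁶) = 74.16 K.
T = 28.4 + 74.16 = 102.6 °C.

103 °C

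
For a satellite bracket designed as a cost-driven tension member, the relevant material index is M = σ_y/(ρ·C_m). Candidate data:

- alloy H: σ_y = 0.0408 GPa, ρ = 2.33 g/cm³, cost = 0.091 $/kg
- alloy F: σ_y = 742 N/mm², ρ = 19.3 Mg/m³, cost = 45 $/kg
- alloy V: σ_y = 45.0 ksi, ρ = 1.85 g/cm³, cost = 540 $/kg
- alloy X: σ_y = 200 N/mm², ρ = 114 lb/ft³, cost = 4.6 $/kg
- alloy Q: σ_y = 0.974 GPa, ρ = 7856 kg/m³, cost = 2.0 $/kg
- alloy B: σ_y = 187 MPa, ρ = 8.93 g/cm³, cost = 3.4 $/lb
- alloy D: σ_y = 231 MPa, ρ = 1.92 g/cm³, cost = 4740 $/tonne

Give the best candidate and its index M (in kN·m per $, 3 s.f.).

alloy H, M = 192 kN·m per $

Convert each candidate to consistent units, then evaluate M:
  alloy H: σ_y = 40.80 MPa, ρ = 2330 kg/m³, cost = 0.09100 $/kg
  alloy F: σ_y = 742.0 MPa, ρ = 19300 kg/m³, cost = 45.00 $/kg
  alloy V: σ_y = 310.3 MPa, ρ = 1850 kg/m³, cost = 540.0 $/kg
  alloy X: σ_y = 200.0 MPa, ρ = 1826 kg/m³, cost = 4.600 $/kg
  alloy Q: σ_y = 974.0 MPa, ρ = 7856 kg/m³, cost = 2.000 $/kg
  alloy B: σ_y = 187.0 MPa, ρ = 8930 kg/m³, cost = 7.496 $/kg
  alloy D: σ_y = 231.0 MPa, ρ = 1920 kg/m³, cost = 4.740 $/kg
  alloy H: M = 192 kN·m per $
  alloy Q: M = 62.0 kN·m per $
  alloy D: M = 25.4 kN·m per $
  alloy X: M = 23.8 kN·m per $
  alloy B: M = 2.79 kN·m per $
  alloy F: M = 0.854 kN·m per $
  alloy V: M = 0.311 kN·m per $
Highest index: alloy H.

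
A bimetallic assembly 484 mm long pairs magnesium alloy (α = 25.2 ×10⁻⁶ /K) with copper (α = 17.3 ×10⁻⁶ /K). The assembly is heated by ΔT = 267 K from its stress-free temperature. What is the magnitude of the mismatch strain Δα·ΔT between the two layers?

Δα = |25.2 − 17.3|×10⁻⁶/K = 7.90×10⁻⁶/K.
Mismatch strain = Δα·ΔT = 7.90×10⁻⁶ × 267.0 = 2.11×10⁻³.

2.11×10⁻³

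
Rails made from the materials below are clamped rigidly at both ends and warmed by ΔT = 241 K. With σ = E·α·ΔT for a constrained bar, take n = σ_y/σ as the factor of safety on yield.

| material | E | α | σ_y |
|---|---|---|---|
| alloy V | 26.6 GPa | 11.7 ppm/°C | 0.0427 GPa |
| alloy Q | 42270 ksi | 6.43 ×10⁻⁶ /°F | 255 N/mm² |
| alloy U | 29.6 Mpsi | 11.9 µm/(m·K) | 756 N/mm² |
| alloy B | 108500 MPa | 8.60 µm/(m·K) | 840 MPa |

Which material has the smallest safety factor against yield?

alloy Q

Per material, after unit conversion:
  alloy V: E = 26.60, α = 11.7, σ_y = 42.70 → σ = 75.0 MPa, n = 0.569
  alloy Q: E = 291.4, α = 11.6, σ_y = 255.0 → σ = 813 MPa, n = 0.314
  alloy U: E = 204.1, α = 11.9, σ_y = 756.0 → σ = 585 MPa, n = 1.29
  alloy B: E = 108.5, α = 8.60, σ_y = 840.0 → σ = 225 MPa, n = 3.74
The minimum is alloy Q at n = 0.314.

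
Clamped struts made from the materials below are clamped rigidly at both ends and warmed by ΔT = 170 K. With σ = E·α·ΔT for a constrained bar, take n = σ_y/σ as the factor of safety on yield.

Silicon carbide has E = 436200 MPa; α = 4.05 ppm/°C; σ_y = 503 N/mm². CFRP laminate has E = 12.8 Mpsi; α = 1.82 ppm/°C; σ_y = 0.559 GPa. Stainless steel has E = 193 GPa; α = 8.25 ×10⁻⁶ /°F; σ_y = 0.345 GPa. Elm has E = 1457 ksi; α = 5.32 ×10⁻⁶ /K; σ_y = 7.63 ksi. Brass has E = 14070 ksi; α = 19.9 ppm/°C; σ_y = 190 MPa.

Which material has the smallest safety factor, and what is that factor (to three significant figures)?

Converting E to GPa, α to ×10⁻⁶/K, σ_y to MPa, then σ and n for each:
  silicon carbide: E = 436.2, α = 4.05, σ_y = 503.0 → σ = 300 MPa, n = 1.67
  CFRP laminate: E = 88.25, α = 1.82, σ_y = 559.0 → σ = 27.3 MPa, n = 20.5
  stainless steel: E = 193.0, α = 14.8, σ_y = 345.0 → σ = 487 MPa, n = 0.708
  elm: E = 10.05, α = 5.32, σ_y = 52.61 → σ = 9.09 MPa, n = 5.79
  brass: E = 97.01, α = 19.9, σ_y = 190.0 → σ = 328 MPa, n = 0.579
Smallest n: brass with n = 0.579.

brass, n = 0.579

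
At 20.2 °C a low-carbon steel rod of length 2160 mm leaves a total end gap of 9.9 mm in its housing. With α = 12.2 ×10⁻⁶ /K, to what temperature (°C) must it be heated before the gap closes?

396 °C

α·L₀·ΔT = 9.9 mm ⇒ ΔT = 9.9 / (12.2×10⁻⁶ × 2160.0) = 375.7 K.
T = 20.2 + 375.7 = 395.9 °C.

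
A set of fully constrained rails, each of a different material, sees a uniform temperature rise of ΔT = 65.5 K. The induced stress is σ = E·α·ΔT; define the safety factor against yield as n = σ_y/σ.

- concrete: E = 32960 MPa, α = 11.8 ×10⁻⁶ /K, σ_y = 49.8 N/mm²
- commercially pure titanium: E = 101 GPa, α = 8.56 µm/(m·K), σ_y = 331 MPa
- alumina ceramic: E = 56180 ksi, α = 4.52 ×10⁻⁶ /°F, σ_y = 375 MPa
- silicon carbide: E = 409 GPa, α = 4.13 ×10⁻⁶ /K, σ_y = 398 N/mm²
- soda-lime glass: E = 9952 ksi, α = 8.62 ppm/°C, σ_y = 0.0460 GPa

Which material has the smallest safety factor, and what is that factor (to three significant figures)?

soda-lime glass, n = 1.19

Converting E to GPa, α to ×10⁻⁶/K, σ_y to MPa, then σ and n for each:
  concrete: E = 32.96, α = 11.8, σ_y = 49.80 → σ = 25.5 MPa, n = 1.95
  commercially pure titanium: E = 101.0, α = 8.56, σ_y = 331.0 → σ = 56.6 MPa, n = 5.85
  alumina ceramic: E = 387.3, α = 8.14, σ_y = 375.0 → σ = 206 MPa, n = 1.82
  silicon carbide: E = 409.0, α = 4.13, σ_y = 398.0 → σ = 111 MPa, n = 3.60
  soda-lime glass: E = 68.62, α = 8.62, σ_y = 46.00 → σ = 38.7 MPa, n = 1.19
The minimum is soda-lime glass at n = 1.19.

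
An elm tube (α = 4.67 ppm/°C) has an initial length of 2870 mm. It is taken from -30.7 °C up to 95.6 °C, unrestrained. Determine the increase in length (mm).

1.69 mm

ΔT = 95.6 − (-30.7) = 126.3 K.
ΔL = α·L₀·ΔT = 4.67×10⁻⁶ × 2870 mm × 126.3 K = 1.69 mm.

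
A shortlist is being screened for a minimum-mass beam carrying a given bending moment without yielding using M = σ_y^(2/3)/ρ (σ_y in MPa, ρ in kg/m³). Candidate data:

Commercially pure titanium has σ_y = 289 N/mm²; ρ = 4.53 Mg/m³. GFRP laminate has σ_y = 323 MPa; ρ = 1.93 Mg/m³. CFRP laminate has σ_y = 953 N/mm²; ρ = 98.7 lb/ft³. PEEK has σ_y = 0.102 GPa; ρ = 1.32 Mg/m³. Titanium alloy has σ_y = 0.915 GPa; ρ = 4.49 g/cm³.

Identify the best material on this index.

CFRP laminate

Convert each candidate to consistent units, then evaluate M:
  commercially pure titanium: σ_y = 289.0 MPa, ρ = 4530 kg/m³
  GFRP laminate: σ_y = 323.0 MPa, ρ = 1930 kg/m³
  CFRP laminate: σ_y = 953.0 MPa, ρ = 1581 kg/m³
  PEEK: σ_y = 102.0 MPa, ρ = 1320 kg/m³
  titanium alloy: σ_y = 915.0 MPa, ρ = 4490 kg/m³
  CFRP laminate: M = 61.3×10⁻³
  GFRP laminate: M = 24.4×10⁻³
  titanium alloy: M = 21.0×10⁻³
  PEEK: M = 16.5×10⁻³
  commercially pure titanium: M = 9.65×10⁻³
CFRP laminate ranks first.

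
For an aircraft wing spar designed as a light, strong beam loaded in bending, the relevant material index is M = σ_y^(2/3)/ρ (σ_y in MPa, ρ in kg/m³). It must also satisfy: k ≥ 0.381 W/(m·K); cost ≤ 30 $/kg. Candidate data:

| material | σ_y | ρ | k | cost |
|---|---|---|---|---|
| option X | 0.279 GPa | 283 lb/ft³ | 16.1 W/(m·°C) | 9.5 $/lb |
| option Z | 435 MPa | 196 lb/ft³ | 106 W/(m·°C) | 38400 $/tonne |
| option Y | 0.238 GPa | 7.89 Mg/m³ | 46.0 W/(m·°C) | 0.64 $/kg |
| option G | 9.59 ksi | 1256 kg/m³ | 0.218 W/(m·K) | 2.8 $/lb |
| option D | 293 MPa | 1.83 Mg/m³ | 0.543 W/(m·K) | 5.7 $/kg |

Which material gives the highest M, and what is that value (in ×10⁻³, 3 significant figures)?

Screen on constraints: k ≥ 0.381 W/(m·K); cost ≤ 30 $/kg. Survivors: option X, option Y, option D.
Convert each candidate to consistent units, then evaluate M:
  option X: σ_y = 279.0 MPa, ρ = 4533 kg/m³
  option Y: σ_y = 238.0 MPa, ρ = 7890 kg/m³
  option D: σ_y = 293.0 MPa, ρ = 1830 kg/m³
  option D: M = 24.1×10⁻³
  option X: M = 9.42×10⁻³
  option Y: M = 4.87×10⁻³
Option D ranks first.

option D, M = 24.1×10⁻³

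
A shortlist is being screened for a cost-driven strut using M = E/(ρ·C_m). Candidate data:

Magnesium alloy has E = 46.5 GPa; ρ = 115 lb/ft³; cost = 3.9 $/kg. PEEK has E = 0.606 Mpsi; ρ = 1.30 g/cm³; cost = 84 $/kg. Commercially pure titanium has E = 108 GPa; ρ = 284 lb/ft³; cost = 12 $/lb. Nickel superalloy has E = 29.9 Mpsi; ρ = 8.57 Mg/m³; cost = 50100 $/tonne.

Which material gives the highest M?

magnesium alloy

After converting to SI:
  magnesium alloy: E = 46.50 GPa, ρ = 1842 kg/m³, cost = 3.900 $/kg
  PEEK: E = 4.178 GPa, ρ = 1300 kg/m³, cost = 84.00 $/kg
  commercially pure titanium: E = 108.0 GPa, ρ = 4549 kg/m³, cost = 26.46 $/kg
  nickel superalloy: E = 206.2 GPa, ρ = 8570 kg/m³, cost = 50.10 $/kg
  magnesium alloy: M = 6.47 MN·m per $
  commercially pure titanium: M = 0.897 MN·m per $
  nickel superalloy: M = 0.480 MN·m per $
  PEEK: M = 0.0383 MN·m per $
Magnesium alloy ranks first.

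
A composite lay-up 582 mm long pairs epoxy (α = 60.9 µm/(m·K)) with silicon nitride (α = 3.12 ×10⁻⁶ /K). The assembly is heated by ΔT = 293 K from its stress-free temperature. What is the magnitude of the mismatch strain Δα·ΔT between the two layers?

0.0169

Δα = |60.9 − 3.12|×10⁻⁶/K = 57.8×10⁻⁶/K.
Mismatch strain = Δα·ΔT = 57.8×10⁻⁶ × 293.0 = 0.0169.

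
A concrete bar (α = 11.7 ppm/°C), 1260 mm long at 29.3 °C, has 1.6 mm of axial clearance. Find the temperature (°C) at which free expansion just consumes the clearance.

138 °C

α·L₀·ΔT = 1.6 mm ⇒ ΔT = 1.6 / (11.7×10⁻⁶ × 1260.0) = 108.5 K.
T = 29.3 + 108.5 = 137.8 °C.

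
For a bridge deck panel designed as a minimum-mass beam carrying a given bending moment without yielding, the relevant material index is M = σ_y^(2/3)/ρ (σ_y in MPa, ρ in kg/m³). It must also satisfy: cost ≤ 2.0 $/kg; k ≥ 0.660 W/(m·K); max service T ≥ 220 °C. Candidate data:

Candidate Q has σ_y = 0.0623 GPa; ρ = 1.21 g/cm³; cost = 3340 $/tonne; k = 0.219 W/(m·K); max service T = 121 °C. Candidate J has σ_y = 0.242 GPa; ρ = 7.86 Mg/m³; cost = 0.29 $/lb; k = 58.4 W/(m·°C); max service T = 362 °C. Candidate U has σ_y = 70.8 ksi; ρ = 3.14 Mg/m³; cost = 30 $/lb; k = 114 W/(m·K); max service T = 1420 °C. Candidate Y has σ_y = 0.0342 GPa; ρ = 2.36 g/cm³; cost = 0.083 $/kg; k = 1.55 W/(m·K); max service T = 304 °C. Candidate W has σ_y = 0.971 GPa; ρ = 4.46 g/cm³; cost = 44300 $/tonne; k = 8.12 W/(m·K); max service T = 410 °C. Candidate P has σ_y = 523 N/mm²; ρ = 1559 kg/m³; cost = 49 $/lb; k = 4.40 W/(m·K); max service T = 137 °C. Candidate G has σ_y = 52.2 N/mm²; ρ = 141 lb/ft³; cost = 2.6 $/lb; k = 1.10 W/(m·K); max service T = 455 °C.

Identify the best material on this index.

candidate J

Screen on constraints: cost ≤ 2.0 $/kg; k ≥ 0.660 W/(m·K); max service T ≥ 220 °C. Survivors: candidate J, candidate Y.
Putting every candidate on a common basis:
  candidate J: σ_y = 242.0 MPa, ρ = 7860 kg/m³
  candidate Y: σ_y = 34.20 MPa, ρ = 2360 kg/m³
  candidate J: M = 4.94×10⁻³
  candidate Y: M = 4.46×10⁻³
Highest index: candidate J.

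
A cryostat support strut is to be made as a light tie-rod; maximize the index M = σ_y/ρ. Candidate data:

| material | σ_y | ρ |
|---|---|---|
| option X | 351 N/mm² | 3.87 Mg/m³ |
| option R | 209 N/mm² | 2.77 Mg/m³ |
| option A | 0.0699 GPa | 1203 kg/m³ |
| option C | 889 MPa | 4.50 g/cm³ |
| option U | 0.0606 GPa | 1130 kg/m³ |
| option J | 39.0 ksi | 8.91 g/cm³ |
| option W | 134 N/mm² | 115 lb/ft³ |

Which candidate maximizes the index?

option C

Convert each candidate to consistent units, then evaluate M:
  option X: σ_y = 351.0 MPa, ρ = 3870 kg/m³
  option R: σ_y = 209.0 MPa, ρ = 2770 kg/m³
  option A: σ_y = 69.90 MPa, ρ = 1203 kg/m³
  option C: σ_y = 889.0 MPa, ρ = 4500 kg/m³
  option U: σ_y = 60.60 MPa, ρ = 1130 kg/m³
  option J: σ_y = 268.9 MPa, ρ = 8910 kg/m³
  option W: σ_y = 134.0 MPa, ρ = 1842 kg/m³
  option C: M = 198 kN·m/kg
  option X: M = 90.7 kN·m/kg
  option R: M = 75.5 kN·m/kg
  option W: M = 72.7 kN·m/kg
  option A: M = 58.1 kN·m/kg
  option U: M = 53.6 kN·m/kg
  option J: M = 30.2 kN·m/kg
The maximum is for option C.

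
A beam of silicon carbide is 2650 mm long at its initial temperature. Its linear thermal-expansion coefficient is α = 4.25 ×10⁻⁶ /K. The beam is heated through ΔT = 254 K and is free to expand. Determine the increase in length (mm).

ΔL = α·L₀·ΔT = 4.25×10⁻⁶ × 2650 mm × 254.0 K = 2.86 mm.

2.86 mm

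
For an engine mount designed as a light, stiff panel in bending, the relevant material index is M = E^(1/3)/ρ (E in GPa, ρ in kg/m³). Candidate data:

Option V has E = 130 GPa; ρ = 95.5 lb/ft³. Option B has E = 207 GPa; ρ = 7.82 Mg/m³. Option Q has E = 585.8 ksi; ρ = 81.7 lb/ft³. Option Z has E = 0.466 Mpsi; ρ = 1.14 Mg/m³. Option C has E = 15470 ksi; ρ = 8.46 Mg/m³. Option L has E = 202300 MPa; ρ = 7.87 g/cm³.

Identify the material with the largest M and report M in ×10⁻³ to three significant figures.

Normalizing units and computing the index:
  option V: E = 130.0 GPa, ρ = 1530 kg/m³
  option B: E = 207.0 GPa, ρ = 7820 kg/m³
  option Q: E = 4.039 GPa, ρ = 1309 kg/m³
  option Z: E = 3.213 GPa, ρ = 1140 kg/m³
  option C: E = 106.7 GPa, ρ = 8460 kg/m³
  option L: E = 202.3 GPa, ρ = 7870 kg/m³
  option V: M = 3.31×10⁻³
  option Z: M = 1.29×10⁻³
  option Q: M = 1.22×10⁻³
  option B: M = 0.756×10⁻³
  option L: M = 0.746×10⁻³
  option C: M = 0.561×10⁻³
Highest index: option V.

option V, M = 3.31×10⁻³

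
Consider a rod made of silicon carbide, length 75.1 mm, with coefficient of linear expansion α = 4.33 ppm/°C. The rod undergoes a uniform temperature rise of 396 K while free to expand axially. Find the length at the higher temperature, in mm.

ΔL = α·L₀·ΔT = 4.33×10⁻⁶ × 75.1 mm × 396.0 K = 0.129 mm.
L = L₀ + ΔL = 75.1 + 0.129 = 75.229 mm.

75.229 mm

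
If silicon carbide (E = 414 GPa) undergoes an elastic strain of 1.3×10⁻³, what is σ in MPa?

538 MPa

σ = E·ε = 414000 MPa × 1.3×10⁻³ = 538 MPa.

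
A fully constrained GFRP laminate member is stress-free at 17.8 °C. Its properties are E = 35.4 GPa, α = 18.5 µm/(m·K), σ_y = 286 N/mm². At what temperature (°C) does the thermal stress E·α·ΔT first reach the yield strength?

σ_y = 286 N/mm² = 286.0 MPa.
E·α·ΔT = 286.0 MPa ⇒ ΔT = 286.0 / (35.40×10³ × 18.5×10⁻⁶) = 436.7 K.
T = 17.8 + 436.7 = 454.5 °C.

455 °C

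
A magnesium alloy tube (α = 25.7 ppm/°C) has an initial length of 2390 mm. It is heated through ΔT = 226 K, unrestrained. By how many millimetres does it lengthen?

13.9 mm

ΔL = α·L₀·ΔT = 25.7×10⁻⁶ × 2390 mm × 226.0 K = 13.9 mm.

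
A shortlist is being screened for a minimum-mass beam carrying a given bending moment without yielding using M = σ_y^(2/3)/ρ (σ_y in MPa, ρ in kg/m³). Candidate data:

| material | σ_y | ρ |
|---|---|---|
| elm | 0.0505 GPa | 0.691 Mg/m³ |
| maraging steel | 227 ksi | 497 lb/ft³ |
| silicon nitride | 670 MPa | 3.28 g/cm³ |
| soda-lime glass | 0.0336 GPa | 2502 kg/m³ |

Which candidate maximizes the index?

Normalizing units and computing the index:
  elm: σ_y = 50.50 MPa, ρ = 691.0 kg/m³
  maraging steel: σ_y = 1565 MPa, ρ = 7961 kg/m³
  silicon nitride: σ_y = 670.0 MPa, ρ = 3280 kg/m³
  soda-lime glass: σ_y = 33.60 MPa, ρ = 2502 kg/m³
  silicon nitride: M = 23.3×10⁻³
  elm: M = 19.8×10⁻³
  maraging steel: M = 16.9×10⁻³
  soda-lime glass: M = 4.16×10⁻³
The maximum is for silicon nitride.

silicon nitride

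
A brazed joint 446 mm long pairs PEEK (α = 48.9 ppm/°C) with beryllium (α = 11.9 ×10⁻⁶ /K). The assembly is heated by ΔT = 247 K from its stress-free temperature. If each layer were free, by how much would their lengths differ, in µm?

4080 µm

Δα = |48.9 − 11.9|×10⁻⁶/K = 37.0×10⁻⁶/K.
ΔL_mismatch = Δα·L·ΔT = 37.0×10⁻⁶ × 446.0 mm × 247.0 K = 4080 µm.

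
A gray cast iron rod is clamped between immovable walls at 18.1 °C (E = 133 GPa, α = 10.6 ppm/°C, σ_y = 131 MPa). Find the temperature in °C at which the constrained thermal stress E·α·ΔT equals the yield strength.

E·α·ΔT = 131.0 MPa ⇒ ΔT = 131.0 / (133.0×10³ × 10.6×10⁻⁶) = 92.92 K.
T = 18.1 + 92.92 = 111.0 °C.

111 °C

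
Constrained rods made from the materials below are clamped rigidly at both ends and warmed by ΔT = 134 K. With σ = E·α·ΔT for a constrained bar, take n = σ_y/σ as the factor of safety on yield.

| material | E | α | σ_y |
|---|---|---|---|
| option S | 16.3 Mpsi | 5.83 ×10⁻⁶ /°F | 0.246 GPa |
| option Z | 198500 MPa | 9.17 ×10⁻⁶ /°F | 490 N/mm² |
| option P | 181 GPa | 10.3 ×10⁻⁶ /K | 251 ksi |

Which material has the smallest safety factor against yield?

option Z

In consistent units (E in GPa, α in ×10⁻⁶/K, σ_y in MPa):
  option S: E = 112.4, α = 10.5, σ_y = 246.0 → σ = 158 MPa, n = 1.56
  option Z: E = 198.5, α = 16.5, σ_y = 490.0 → σ = 439 MPa, n = 1.12
  option P: E = 181.0, α = 10.3, σ_y = 1731 → σ = 250 MPa, n = 6.93
The minimum is option Z at n = 1.12.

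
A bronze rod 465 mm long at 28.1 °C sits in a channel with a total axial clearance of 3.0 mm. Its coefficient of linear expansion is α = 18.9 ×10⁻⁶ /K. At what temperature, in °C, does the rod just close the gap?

α·L₀·ΔT = 3.0 mm ⇒ ΔT = 3.0 / (18.9×10⁻⁶ × 465.0) = 341.4 K.
T = 28.1 + 341.4 = 369.5 °C.

369 °C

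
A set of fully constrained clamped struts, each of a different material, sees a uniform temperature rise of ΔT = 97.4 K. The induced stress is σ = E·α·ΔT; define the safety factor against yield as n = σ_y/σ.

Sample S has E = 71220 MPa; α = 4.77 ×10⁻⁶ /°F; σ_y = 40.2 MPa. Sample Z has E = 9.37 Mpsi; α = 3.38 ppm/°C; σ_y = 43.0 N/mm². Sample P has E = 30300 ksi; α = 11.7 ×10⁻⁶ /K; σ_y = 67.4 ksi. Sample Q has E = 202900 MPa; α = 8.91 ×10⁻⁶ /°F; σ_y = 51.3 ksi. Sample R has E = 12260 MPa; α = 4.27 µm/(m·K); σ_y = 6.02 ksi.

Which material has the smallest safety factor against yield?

With everything in SI (GPa, ×10⁻⁶/K, MPa):
  sample S: E = 71.22, α = 8.59, σ_y = 40.20 → σ = 59.6 MPa, n = 0.675
  sample Z: E = 64.60, α = 3.38, σ_y = 43.00 → σ = 21.3 MPa, n = 2.02
  sample P: E = 208.9, α = 11.7, σ_y = 464.7 → σ = 238 MPa, n = 1.95
  sample Q: E = 202.9, α = 16.0, σ_y = 353.7 → σ = 317 MPa, n = 1.12
  sample R: E = 12.26, α = 4.27, σ_y = 41.51 → σ = 5.10 MPa, n = 8.14
The minimum is sample S at n = 0.675.

sample S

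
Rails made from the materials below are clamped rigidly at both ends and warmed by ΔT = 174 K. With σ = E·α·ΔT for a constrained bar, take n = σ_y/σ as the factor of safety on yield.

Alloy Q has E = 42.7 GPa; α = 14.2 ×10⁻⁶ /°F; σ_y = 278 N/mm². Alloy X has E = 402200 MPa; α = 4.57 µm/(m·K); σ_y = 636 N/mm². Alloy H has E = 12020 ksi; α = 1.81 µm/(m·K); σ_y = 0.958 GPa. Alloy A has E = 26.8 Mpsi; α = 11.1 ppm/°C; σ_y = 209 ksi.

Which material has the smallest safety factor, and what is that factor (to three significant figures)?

alloy Q, n = 1.46

With everything in SI (GPa, ×10⁻⁶/K, MPa):
  alloy Q: E = 42.70, α = 25.6, σ_y = 278.0 → σ = 190 MPa, n = 1.46
  alloy X: E = 402.2, α = 4.57, σ_y = 636.0 → σ = 320 MPa, n = 1.99
  alloy H: E = 82.88, α = 1.81, σ_y = 958.0 → σ = 26.1 MPa, n = 36.7
  alloy A: E = 184.8, α = 11.1, σ_y = 1441 → σ = 357 MPa, n = 4.04
The minimum is alloy Q at n = 1.46.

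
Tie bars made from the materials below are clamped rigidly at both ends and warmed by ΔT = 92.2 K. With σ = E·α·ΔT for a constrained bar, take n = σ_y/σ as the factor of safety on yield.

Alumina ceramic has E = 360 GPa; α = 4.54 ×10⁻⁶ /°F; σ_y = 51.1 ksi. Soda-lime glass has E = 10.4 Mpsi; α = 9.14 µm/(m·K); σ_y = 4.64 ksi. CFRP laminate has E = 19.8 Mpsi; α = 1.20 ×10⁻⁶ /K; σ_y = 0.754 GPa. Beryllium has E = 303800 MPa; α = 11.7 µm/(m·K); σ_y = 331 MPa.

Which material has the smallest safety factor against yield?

soda-lime glass

With everything in SI (GPa, ×10⁻⁶/K, MPa):
  alumina ceramic: E = 360.0, α = 8.17, σ_y = 352.3 → σ = 271 MPa, n = 1.30
  soda-lime glass: E = 71.71, α = 9.14, σ_y = 31.99 → σ = 60.4 MPa, n = 0.529
  CFRP laminate: E = 136.5, α = 1.20, σ_y = 754.0 → σ = 15.1 MPa, n = 49.9
  beryllium: E = 303.8, α = 11.7, σ_y = 331.0 → σ = 328 MPa, n = 1.01
Smallest n: soda-lime glass with n = 0.529.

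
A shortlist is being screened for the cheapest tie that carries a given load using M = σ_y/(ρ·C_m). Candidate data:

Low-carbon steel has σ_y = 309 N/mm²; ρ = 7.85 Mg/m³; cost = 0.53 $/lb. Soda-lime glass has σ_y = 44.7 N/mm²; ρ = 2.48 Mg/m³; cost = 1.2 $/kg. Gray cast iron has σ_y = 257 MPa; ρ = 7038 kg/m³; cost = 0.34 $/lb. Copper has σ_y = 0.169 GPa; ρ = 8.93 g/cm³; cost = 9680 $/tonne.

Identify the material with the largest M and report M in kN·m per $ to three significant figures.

Normalizing units and computing the index:
  low-carbon steel: σ_y = 309.0 MPa, ρ = 7850 kg/m³, cost = 1.168 $/kg
  soda-lime glass: σ_y = 44.70 MPa, ρ = 2480 kg/m³, cost = 1.200 $/kg
  gray cast iron: σ_y = 257.0 MPa, ρ = 7038 kg/m³, cost = 0.7496 $/kg
  copper: σ_y = 169.0 MPa, ρ = 8930 kg/m³, cost = 9.680 $/kg
  gray cast iron: M = 48.7 kN·m per $
  low-carbon steel: M = 33.7 kN·m per $
  soda-lime glass: M = 15.0 kN·m per $
  copper: M = 1.96 kN·m per $
Gray cast iron ranks first.

gray cast iron, M = 48.7 kN·m per $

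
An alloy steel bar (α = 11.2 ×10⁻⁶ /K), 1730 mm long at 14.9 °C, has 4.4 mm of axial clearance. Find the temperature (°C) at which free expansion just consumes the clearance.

242 °C

α·L₀·ΔT = 4.4 mm ⇒ ΔT = 4.4 / (11.2×10⁻⁶ × 1730.0) = 227.1 K.
T = 14.9 + 227.1 = 242.0 °C.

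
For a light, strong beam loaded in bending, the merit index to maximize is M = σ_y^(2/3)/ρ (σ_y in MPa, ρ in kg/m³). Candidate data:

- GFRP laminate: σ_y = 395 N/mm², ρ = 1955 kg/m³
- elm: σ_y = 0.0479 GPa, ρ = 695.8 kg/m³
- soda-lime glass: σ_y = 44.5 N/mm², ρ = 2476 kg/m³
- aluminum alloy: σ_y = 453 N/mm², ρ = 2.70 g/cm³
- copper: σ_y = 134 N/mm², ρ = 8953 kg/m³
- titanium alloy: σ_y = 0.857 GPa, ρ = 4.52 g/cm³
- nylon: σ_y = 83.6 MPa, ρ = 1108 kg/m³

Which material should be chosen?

GFRP laminate

Normalizing units and computing the index:
  GFRP laminate: σ_y = 395.0 MPa, ρ = 1955 kg/m³
  elm: σ_y = 47.90 MPa, ρ = 695.8 kg/m³
  soda-lime glass: σ_y = 44.50 MPa, ρ = 2476 kg/m³
  aluminum alloy: σ_y = 453.0 MPa, ρ = 2700 kg/m³
  copper: σ_y = 134.0 MPa, ρ = 8953 kg/m³
  titanium alloy: σ_y = 857.0 MPa, ρ = 4520 kg/m³
  nylon: σ_y = 83.60 MPa, ρ = 1108 kg/m³
  GFRP laminate: M = 27.5×10⁻³
  aluminum alloy: M = 21.8×10⁻³
  titanium alloy: M = 20.0×10⁻³
  elm: M = 19.0×10⁻³
  nylon: M = 17.3×10⁻³
  soda-lime glass: M = 5.07×10⁻³
  copper: M = 2.92×10⁻³
GFRP laminate ranks first.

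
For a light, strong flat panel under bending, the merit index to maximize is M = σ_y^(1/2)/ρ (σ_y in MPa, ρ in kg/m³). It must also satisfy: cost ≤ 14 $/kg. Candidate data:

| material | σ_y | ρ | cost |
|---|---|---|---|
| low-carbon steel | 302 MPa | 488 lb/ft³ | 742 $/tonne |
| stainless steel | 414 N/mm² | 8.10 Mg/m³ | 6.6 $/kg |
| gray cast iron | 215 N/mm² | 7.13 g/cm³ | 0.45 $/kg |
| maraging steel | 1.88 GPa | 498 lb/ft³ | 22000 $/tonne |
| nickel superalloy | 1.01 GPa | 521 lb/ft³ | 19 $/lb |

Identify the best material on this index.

stainless steel

Screen on constraints: cost ≤ 14 $/kg. Survivors: low-carbon steel, stainless steel, gray cast iron.
Normalizing units and computing the index:
  low-carbon steel: σ_y = 302.0 MPa, ρ = 7817 kg/m³
  stainless steel: σ_y = 414.0 MPa, ρ = 8100 kg/m³
  gray cast iron: σ_y = 215.0 MPa, ρ = 7130 kg/m³
  stainless steel: M = 2.51×10⁻³
  low-carbon steel: M = 2.22×10⁻³
  gray cast iron: M = 2.06×10⁻³
Stainless steel ranks first.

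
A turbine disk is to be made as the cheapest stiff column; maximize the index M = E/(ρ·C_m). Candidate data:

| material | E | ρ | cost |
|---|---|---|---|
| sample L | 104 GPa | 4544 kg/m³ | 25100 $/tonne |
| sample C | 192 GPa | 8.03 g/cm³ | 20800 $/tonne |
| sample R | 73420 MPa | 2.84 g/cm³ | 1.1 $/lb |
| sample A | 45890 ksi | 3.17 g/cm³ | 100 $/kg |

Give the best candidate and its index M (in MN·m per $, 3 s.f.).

After converting to SI:
  sample L: E = 104.0 GPa, ρ = 4544 kg/m³, cost = 25.10 $/kg
  sample C: E = 192.0 GPa, ρ = 8030 kg/m³, cost = 20.80 $/kg
  sample R: E = 73.42 GPa, ρ = 2840 kg/m³, cost = 2.425 $/kg
  sample A: E = 316.4 GPa, ρ = 3170 kg/m³, cost = 100.0 $/kg
  sample R: M = 10.7 MN·m per $
  sample C: M = 1.15 MN·m per $
  sample A: M = 0.998 MN·m per $
  sample L: M = 0.912 MN·m per $
The maximum is for sample R.

sample R, M = 10.7 MN·m per $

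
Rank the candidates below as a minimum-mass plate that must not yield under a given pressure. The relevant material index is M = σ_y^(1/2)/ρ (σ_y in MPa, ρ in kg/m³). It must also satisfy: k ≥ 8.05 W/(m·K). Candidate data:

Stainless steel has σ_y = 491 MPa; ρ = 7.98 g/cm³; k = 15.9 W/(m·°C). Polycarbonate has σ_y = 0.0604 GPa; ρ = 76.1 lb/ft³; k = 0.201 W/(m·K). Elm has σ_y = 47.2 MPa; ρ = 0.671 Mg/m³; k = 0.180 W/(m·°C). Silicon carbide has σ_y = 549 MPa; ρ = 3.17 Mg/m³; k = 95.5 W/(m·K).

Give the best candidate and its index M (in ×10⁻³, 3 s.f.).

silicon carbide, M = 7.39×10⁻³

Screen on constraints: k ≥ 8.05 W/(m·K). Survivors: stainless steel, silicon carbide.
Convert each candidate to consistent units, then evaluate M:
  stainless steel: σ_y = 491.0 MPa, ρ = 7980 kg/m³
  silicon carbide: σ_y = 549.0 MPa, ρ = 3170 kg/m³
  silicon carbide: M = 7.39×10⁻³
  stainless steel: M = 2.78×10⁻³
Silicon carbide ranks first.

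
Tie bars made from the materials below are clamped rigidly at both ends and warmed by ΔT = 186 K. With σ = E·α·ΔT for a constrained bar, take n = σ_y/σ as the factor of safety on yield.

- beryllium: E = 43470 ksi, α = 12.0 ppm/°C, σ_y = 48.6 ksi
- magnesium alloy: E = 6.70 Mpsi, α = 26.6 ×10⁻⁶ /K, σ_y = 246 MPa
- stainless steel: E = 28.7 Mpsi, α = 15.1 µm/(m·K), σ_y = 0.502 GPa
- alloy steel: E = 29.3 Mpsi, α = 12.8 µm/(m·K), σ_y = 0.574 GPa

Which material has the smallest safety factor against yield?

beryllium

Per material, after unit conversion:
  beryllium: E = 299.7, α = 12.0, σ_y = 335.1 → σ = 669 MPa, n = 0.501
  magnesium alloy: E = 46.19, α = 26.6, σ_y = 246.0 → σ = 229 MPa, n = 1.08
  stainless steel: E = 197.9, α = 15.1, σ_y = 502.0 → σ = 556 MPa, n = 0.903
  alloy steel: E = 202.0, α = 12.8, σ_y = 574.0 → σ = 481 MPa, n = 1.19
The minimum is beryllium at n = 0.501.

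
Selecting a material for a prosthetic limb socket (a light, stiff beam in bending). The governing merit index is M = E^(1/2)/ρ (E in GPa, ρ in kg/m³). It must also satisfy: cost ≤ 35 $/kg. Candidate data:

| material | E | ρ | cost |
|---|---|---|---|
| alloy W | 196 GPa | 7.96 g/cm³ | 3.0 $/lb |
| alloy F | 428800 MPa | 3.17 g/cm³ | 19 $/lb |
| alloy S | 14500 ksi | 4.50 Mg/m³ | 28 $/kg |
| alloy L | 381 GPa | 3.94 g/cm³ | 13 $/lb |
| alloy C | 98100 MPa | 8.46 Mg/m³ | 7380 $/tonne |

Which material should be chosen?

Screen on constraints: cost ≤ 35 $/kg. Survivors: alloy W, alloy S, alloy L, alloy C.
In SI units:
  alloy W: E = 196.0 GPa, ρ = 7960 kg/m³
  alloy S: E = 99.97 GPa, ρ = 4500 kg/m³
  alloy L: E = 381.0 GPa, ρ = 3940 kg/m³
  alloy C: E = 98.10 GPa, ρ = 8460 kg/m³
  alloy L: M = 4.95×10⁻³
  alloy S: M = 2.22×10⁻³
  alloy W: M = 1.76×10⁻³
  alloy C: M = 1.17×10⁻³
Alloy L has the largest M.

alloy L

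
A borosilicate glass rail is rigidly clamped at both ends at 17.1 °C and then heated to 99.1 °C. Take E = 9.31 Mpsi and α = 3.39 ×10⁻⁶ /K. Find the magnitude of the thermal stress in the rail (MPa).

E = 9.31 Mpsi = 64.19 GPa.
ΔT = 82.00 K. Constrained thermal stress σ = E·α·ΔT = 64.19×10³ MPa × 3.39×10⁻⁶ × 82.00 = 17.8 MPa (compressive).

17.8 MPa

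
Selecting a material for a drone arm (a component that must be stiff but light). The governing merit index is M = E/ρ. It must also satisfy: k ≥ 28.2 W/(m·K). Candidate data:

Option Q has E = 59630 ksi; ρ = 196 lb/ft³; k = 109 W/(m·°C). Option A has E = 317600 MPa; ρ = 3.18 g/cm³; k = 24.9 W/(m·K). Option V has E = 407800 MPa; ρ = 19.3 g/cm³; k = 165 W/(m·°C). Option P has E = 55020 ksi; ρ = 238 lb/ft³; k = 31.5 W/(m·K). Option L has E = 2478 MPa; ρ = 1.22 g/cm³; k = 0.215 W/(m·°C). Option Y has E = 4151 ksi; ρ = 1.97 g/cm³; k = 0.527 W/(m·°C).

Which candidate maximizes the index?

option Q

Screen on constraints: k ≥ 28.2 W/(m·K). Survivors: option Q, option V, option P.
Normalizing units and computing the index:
  option Q: E = 411.1 GPa, ρ = 3140 kg/m³
  option V: E = 407.8 GPa, ρ = 19300 kg/m³
  option P: E = 379.3 GPa, ρ = 3812 kg/m³
  option Q: M = 131 MN·m/kg
  option P: M = 99.5 MN·m/kg
  option V: M = 21.1 MN·m/kg
Option Q ranks first.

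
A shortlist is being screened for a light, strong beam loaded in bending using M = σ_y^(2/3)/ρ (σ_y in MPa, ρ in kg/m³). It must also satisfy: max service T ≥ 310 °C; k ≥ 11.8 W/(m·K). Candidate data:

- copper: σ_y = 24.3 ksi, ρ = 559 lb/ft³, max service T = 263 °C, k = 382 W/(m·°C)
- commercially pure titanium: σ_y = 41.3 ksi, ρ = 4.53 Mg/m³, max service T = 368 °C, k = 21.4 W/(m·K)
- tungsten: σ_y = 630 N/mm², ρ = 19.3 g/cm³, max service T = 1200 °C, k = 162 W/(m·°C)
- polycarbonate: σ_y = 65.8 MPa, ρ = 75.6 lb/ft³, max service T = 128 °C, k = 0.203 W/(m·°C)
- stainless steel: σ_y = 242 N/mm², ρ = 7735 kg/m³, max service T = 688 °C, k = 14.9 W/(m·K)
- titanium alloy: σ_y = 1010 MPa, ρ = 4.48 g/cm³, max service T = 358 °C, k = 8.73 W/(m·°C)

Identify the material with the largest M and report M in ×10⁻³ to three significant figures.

commercially pure titanium, M = 9.55×10⁻³

Screen on constraints: max service T ≥ 310 °C; k ≥ 11.8 W/(m·K). Survivors: commercially pure titanium, tungsten, stainless steel.
Putting every candidate on a common basis:
  commercially pure titanium: σ_y = 284.8 MPa, ρ = 4530 kg/m³
  tungsten: σ_y = 630.0 MPa, ρ = 19300 kg/m³
  stainless steel: σ_y = 242.0 MPa, ρ = 7735 kg/m³
  commercially pure titanium: M = 9.55×10⁻³
  stainless steel: M = 5.02×10⁻³
  tungsten: M = 3.81×10⁻³
Commercially pure titanium ranks first.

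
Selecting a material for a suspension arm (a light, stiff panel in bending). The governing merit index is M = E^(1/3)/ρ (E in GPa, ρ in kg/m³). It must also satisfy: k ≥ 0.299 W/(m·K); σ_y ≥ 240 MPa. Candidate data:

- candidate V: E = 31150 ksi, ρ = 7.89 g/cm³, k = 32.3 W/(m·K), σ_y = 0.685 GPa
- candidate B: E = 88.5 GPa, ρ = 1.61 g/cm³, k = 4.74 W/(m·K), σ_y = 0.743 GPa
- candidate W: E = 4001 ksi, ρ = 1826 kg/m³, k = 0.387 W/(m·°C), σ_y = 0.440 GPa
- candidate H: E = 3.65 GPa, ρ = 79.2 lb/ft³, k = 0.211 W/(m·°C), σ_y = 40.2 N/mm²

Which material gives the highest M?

Screen on constraints: k ≥ 0.299 W/(m·K); σ_y ≥ 240 MPa. Survivors: candidate V, candidate B, candidate W.
After converting to SI:
  candidate V: E = 214.8 GPa, ρ = 7890 kg/m³
  candidate B: E = 88.50 GPa, ρ = 1610 kg/m³
  candidate W: E = 27.59 GPa, ρ = 1826 kg/m³
  candidate B: M = 2.77×10⁻³
  candidate W: M = 1.65×10⁻³
  candidate V: M = 0.759×10⁻³
Candidate B has the largest M.

candidate B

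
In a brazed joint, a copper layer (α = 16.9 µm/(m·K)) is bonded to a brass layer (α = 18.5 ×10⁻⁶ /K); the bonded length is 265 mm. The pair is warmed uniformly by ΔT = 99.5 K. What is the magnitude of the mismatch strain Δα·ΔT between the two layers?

1.59×10⁻⁴

Δα = |16.9 − 18.5|×10⁻⁶/K = 1.60×10⁻⁶/K.
Mismatch strain = Δα·ΔT = 1.60×10⁻⁶ × 99.5 = 1.59×10⁻⁴.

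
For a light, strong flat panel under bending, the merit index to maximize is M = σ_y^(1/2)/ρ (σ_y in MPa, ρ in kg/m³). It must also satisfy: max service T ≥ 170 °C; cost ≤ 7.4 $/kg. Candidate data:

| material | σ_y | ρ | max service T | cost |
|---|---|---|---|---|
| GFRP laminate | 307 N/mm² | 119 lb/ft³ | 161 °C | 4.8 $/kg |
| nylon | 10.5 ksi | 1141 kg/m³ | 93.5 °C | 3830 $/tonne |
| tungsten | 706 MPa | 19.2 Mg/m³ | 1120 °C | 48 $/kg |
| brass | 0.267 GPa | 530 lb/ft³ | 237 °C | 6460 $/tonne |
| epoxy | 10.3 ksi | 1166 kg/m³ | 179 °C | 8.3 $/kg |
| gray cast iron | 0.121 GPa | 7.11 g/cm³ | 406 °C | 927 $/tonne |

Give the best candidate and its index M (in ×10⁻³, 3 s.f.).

Screen on constraints: max service T ≥ 170 °C; cost ≤ 7.4 $/kg. Survivors: brass, gray cast iron.
Normalizing units and computing the index:
  brass: σ_y = 267.0 MPa, ρ = 8490 kg/m³
  gray cast iron: σ_y = 121.0 MPa, ρ = 7110 kg/m³
  brass: M = 1.92×10⁻³
  gray cast iron: M = 1.55×10⁻³
The maximum is for brass.

brass, M = 1.92×10⁻³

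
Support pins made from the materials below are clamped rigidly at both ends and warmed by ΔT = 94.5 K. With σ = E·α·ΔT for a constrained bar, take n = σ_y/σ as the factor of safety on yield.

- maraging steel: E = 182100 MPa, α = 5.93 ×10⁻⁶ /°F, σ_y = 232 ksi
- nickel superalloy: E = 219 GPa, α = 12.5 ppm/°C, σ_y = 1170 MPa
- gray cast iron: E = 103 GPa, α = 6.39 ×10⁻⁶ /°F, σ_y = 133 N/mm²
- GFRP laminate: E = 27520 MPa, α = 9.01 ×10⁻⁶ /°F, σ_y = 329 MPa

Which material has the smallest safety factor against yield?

gray cast iron

Converting E to GPa, α to ×10⁻⁶/K, σ_y to MPa, then σ and n for each:
  maraging steel: E = 182.1, α = 10.7, σ_y = 1600 → σ = 184 MPa, n = 8.71
  nickel superalloy: E = 219.0, α = 12.5, σ_y = 1170 → σ = 259 MPa, n = 4.52
  gray cast iron: E = 103.0, α = 11.5, σ_y = 133.0 → σ = 112 MPa, n = 1.19
  GFRP laminate: E = 27.52, α = 16.2, σ_y = 329.0 → σ = 42.2 MPa, n = 7.80
Smallest n: gray cast iron with n = 1.19.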